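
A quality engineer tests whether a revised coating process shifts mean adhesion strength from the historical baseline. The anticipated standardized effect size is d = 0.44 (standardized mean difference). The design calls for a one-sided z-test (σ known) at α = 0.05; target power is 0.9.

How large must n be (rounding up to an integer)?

n = 45

Set Φ(δ − 1.645) = 0.9; then δ − 1.645 = Φ⁻¹(0.9) = 1.282, giving δ = 2.926.
δ = d·√n ⇒ n = (δ/d)² = (2.926 / 0.44)² = 44.23.
Round up to the next whole unit.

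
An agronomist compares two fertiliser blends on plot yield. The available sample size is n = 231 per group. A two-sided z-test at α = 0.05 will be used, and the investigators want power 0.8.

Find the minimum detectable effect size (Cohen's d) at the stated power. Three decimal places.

d ≈ 0.261

Required noncentrality: δ = z_{0.025} + z_{0.20} = 1.960 + 0.842 = 2.802.
(Lower-tail contribution to power is negligible for δ > 0.)
δ = d·√(n/2) ⇒ d = δ/√(n/2) = 2.802/√(231/2) = 0.2607.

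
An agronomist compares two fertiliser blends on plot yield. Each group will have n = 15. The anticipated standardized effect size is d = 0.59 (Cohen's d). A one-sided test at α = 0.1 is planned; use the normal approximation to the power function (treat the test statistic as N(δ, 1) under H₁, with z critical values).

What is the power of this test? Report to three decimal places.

Power ≈ 0.631

Noncentrality parameter: δ = d·√(n/2) = 0.59 × √(15/2) = 1.6158
Critical value for a one-sided test at α = 0.1: z_α = 1.282.
Power = P(Z > 1.282 − δ) = Φ(0.334) = 0.6309.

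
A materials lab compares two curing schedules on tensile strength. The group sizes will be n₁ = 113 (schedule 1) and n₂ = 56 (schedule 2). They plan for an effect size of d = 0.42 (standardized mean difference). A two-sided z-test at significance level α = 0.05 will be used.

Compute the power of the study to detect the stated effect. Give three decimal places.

Noncentrality parameter: δ = d / √(1/n₁ + 1/n₂) = 0.42 / √(1/113 + 1/56) = 2.5700
Two-sided α = 0.05 → critical value z_{0.025} = 1.960.
Power = Φ(δ − 1.960) + Φ(−δ − 1.960) = Φ(0.610) + Φ(-4.530) = 0.7291 + 0.0000 = 0.7291.

Power ≈ 0.729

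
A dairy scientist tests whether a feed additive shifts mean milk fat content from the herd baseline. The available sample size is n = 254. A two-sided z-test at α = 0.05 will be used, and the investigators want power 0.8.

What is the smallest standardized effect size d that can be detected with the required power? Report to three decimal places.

Required noncentrality: δ = z_{0.025} + z_{0.20} = 1.960 + 0.842 = 2.802.
(Lower-tail contribution to power is negligible for δ > 0.)
δ = d·√n ⇒ d = δ/√n = 2.802/√254 = 0.1758.

d ≈ 0.176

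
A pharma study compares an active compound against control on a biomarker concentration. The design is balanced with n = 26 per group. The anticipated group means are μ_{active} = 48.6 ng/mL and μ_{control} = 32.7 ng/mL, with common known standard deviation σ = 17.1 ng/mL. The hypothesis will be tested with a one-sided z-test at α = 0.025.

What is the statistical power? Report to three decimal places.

Standardized effect: d = |μ_{active} − μ_{control}| / σ = |48.6 − 32.7| / 17.1 = 0.9298
Noncentrality parameter: δ = d·√(n/2) = 0.9298 × √(26/2) = 3.3525
Critical value for a one-sided test at α = 0.025: z_α = 1.960.
Power = P(Z > 1.960 − δ) = Φ(1.393) = 0.9181.

Power ≈ 0.918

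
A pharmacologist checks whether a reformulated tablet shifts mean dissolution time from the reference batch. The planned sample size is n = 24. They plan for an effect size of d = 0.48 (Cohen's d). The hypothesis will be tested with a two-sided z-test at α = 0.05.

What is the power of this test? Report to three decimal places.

Power ≈ 0.652

Noncentrality parameter: δ = d·√n = 0.48 × √24 = 2.3515
Critical value for a two-sided test at α = 0.05: z_{α/2} = 1.960.
Power = Φ(δ − 1.960) + Φ(−δ − 1.960) = Φ(0.392) + Φ(-4.311) = 0.6523 + 0.0000 = 0.6523.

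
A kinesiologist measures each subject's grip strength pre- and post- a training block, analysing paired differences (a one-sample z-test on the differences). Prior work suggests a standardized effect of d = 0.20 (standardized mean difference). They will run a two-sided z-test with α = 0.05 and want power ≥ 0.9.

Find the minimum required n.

n = 263

For power 0.9 need Φ(δ − z_{0.025}) = 0.9, so δ = z_{0.025} + z_{0.10} = 1.960 + 1.282 = 3.242.
(The Φ(−δ − z_{α/2}) term is vanishingly small for δ > 0 and is dropped in the standard sample-size formula.)
δ = d·√n ⇒ n = (δ/d)² = (3.242 / 0.20)² = 262.69.
Round up to the next whole unit.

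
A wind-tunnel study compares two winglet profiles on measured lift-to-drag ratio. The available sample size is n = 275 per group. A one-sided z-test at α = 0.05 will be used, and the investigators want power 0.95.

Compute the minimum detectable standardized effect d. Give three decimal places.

d ≈ 0.281

Required noncentrality: δ = z_{0.05} + z_{0.05} = 1.645 + 1.645 = 3.290.
δ = d·√(n/2) ⇒ d = δ/√(n/2) = 3.290/√(275/2) = 0.2805.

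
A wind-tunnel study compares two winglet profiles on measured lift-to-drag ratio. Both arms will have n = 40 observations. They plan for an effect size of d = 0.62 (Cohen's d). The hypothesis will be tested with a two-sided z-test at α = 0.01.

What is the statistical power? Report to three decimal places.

Power ≈ 0.578

Noncentrality parameter: δ = d·√(n/2) = 0.62 × √(40/2) = 2.7727
Critical value for a two-sided test at α = 0.01: z_{α/2} = 2.576.
Power = Φ(δ − 2.576) + Φ(−δ − 2.576) = Φ(0.197) + Φ(-5.349) = 0.5780 + 0.0000 = 0.5780.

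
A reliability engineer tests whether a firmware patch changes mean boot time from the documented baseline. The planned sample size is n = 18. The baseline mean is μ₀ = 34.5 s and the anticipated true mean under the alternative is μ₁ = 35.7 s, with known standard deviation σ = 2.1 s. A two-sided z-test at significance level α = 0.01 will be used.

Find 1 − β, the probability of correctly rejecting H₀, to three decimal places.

Standardized effect: d = |μ₁ − μ₀| / σ = |35.7 − 34.5| / 2.1 = 0.5714
Noncentrality parameter: δ = d·√n = 0.5714 × √18 = 2.4244
Critical value for a two-sided test at α = 0.01: z_{α/2} = 2.576.
Power = Φ(δ − 2.576) + Φ(−δ − 2.576) = Φ(-0.151) + Φ(-5.000) = 0.4398 + 0.0000 = 0.4398.

Power ≈ 0.440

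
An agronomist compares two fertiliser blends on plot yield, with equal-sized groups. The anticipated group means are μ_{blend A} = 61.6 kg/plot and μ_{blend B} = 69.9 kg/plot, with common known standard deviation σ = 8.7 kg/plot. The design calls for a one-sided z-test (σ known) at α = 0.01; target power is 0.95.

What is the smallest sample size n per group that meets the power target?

Standardized effect: d = |μ_{blend A} − μ_{blend B}| / σ = |61.6 − 69.9| / 8.7 = 0.9540
For power 0.95 need Φ(δ − z_{0.01}) = 0.95, so δ = z_{0.01} + z_{0.05} = 2.326 + 1.645 = 3.971.
δ = d·√(n/2) ⇒ n = 2(δ/d)² = 2 × (3.971 / 0.9540)² = 34.65.
Round up to the next whole unit.

n = 35 per group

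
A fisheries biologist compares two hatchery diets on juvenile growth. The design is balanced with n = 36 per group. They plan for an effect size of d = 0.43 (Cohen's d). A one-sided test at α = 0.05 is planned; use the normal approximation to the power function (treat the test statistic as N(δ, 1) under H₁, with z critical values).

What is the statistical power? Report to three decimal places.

Noncentrality parameter: δ = d·√(n/2) = 0.43 × √(36/2) = 1.8243
One-sided α = 0.05 → critical value z_{0.05} = 1.645.
Power = P(Z > 1.645 − δ) = Φ(0.179) = 0.5712.

Power ≈ 0.571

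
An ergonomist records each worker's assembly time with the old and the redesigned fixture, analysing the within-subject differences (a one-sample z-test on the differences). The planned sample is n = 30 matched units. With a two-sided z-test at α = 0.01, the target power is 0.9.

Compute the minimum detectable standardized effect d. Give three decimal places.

d ≈ 0.704

Required noncentrality: δ = z_{0.005} + z_{0.10} = 2.576 + 1.282 = 3.857.
(The second rejection-region term Φ(−δ − z_{α/2}) is negligible and dropped.)
δ = d·√n ⇒ d = δ/√n = 3.857/√30 = 0.7043.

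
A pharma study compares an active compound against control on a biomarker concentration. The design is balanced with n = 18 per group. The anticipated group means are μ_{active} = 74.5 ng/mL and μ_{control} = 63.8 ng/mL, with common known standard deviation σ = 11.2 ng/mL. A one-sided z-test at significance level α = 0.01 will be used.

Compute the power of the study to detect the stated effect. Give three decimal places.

Standardized effect: d = |μ_{active} − μ_{control}| / σ = |74.5 − 63.8| / 11.2 = 0.9554
Noncentrality parameter: δ = d·√(n/2) = 0.9554 × √(18/2) = 2.8661
Critical value for a one-sided test at α = 0.01: z_α = 2.326.
Power = Φ(δ − 2.326) = Φ(0.540) = 0.7053.

Power ≈ 0.705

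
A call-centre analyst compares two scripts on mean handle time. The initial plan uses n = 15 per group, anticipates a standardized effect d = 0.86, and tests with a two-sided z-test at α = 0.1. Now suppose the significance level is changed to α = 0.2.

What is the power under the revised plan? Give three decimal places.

δ = d·√(n/2) = 0.86 × √(15/2) = 2.3552 (unchanged). New critical value: z_{0.1} = 1.282.
Revised power = Φ(δ − 1.282) + Φ(−δ − 1.282) = Φ(1.074) + Φ(-3.637) = 0.8585 + 0.0001 = 0.8586.

Power ≈ 0.859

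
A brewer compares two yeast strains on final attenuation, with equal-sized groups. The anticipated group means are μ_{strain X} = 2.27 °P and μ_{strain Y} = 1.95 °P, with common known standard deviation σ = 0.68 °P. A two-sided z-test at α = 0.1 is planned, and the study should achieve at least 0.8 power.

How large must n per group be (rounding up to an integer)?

Standardized effect: d = |μ_{strain X} − μ_{strain Y}| / σ = |2.27 − 1.95| / 0.68 = 0.4706
Set Φ(δ − 1.645) = 0.8; then δ − 1.645 = Φ⁻¹(0.8) = 0.842, giving δ = 2.486.
(Ignoring the negligible lower-tail rejection probability gives the usual closed-form inversion.)
δ = d·√(n/2) ⇒ n = 2(δ/d)² = 2 × (2.486 / 0.4706)² = 55.84.
Round up to the next whole unit.

n = 56 per group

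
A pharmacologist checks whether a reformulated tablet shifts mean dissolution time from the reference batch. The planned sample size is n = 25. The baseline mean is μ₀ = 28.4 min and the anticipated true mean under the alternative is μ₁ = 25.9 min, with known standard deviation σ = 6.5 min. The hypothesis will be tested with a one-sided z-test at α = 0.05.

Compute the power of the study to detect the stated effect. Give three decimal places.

Power ≈ 0.610

Standardized effect: d = |μ₁ − μ₀| / σ = |25.9 − 28.4| / 6.5 = 0.3846
Noncentrality parameter: δ = d·√n = 0.3846 × √25 = 1.9231
One-sided α = 0.05 → critical value z_{0.05} = 1.645.
Power = Φ(δ − 1.645) = Φ(0.278) = 0.6096.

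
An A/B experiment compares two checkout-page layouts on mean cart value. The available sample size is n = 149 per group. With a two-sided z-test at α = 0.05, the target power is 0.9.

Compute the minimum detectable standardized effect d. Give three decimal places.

d ≈ 0.376

Required noncentrality: δ = z_{0.025} + z_{0.10} = 1.960 + 1.282 = 3.242.
(Lower-tail contribution to power is negligible for δ > 0.)
δ = d·√(n/2) ⇒ d = δ/√(n/2) = 3.242/√(149/2) = 0.3756.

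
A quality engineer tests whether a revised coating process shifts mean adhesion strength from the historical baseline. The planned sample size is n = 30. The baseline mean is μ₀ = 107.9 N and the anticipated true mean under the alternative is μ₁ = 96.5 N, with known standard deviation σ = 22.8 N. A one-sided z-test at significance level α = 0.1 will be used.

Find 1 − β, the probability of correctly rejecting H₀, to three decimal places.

Power ≈ 0.927

Standardized effect: d = |μ₁ − μ₀| / σ = |96.5 − 107.9| / 22.8 = 0.5000
Noncentrality parameter: δ = d·√n = 0.5000 × √30 = 2.7386
One-sided α = 0.1 → critical value z_{0.1} = 1.282.
Power = P(Z > 1.282 − δ) = Φ(1.457) = 0.9275.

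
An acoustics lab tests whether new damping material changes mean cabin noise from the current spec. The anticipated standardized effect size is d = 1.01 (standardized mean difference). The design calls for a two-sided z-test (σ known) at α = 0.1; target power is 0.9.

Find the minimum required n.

For power 0.9 need Φ(δ − z_{0.05}) = 0.9, so δ = z_{0.05} + z_{0.10} = 1.645 + 1.282 = 2.926.
(For δ > 0 the lower-tail rejection region contributes negligibly to power, so the one-term inversion is standard.)
δ = d·√n ⇒ n = (δ/d)² = (2.926 / 1.01)² = 8.40.
Rounding up, n = 9.

n = 9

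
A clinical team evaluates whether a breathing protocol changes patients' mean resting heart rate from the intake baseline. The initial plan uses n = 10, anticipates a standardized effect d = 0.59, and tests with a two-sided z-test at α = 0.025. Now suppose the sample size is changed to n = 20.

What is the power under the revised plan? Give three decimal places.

Power ≈ 0.654

With n = 20: δ = d·√n = 0.59 × √20 = 2.6386. Critical value z_{0.0125} = 2.241.
Revised power = Φ(δ − 2.241) + Φ(−δ − 2.241) = Φ(0.397) + Φ(-4.880) = 0.6544 + 0.0000 = 0.6544.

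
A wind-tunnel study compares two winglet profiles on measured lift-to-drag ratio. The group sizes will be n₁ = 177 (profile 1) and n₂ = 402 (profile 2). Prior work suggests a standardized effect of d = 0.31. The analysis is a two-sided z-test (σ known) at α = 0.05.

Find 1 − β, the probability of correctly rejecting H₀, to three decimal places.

Power ≈ 0.930

Noncentrality parameter: δ = d / √(1/n₁ + 1/n₂) = 0.31 / √(1/177 + 1/402) = 3.4365
Critical value for a two-sided test at α = 0.05: z_{α/2} = 1.960.
Power = Φ(δ − 1.960) + Φ(−δ − 1.960) = Φ(1.477) + Φ(-5.397) = 0.9301 + 0.0000 = 0.9301.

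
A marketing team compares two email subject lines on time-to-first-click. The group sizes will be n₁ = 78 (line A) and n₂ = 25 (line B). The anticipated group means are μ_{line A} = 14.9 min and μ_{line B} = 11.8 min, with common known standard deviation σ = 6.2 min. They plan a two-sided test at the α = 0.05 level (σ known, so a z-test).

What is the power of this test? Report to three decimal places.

Standardized effect: d = |μ_{line A} − μ_{line B}| / σ = |14.9 − 11.8| / 6.2 = 0.5000
Noncentrality parameter: δ = d / √(1/n₁ + 1/n₂) = 0.5000 / √(1/78 + 1/25) = 2.1755
Critical value for a two-sided test at α = 0.05: z_{α/2} = 1.960.
Power = Φ(δ − 1.960) + Φ(−δ − 1.960) = Φ(0.216) + Φ(-4.136) = 0.5853 + 0.0000 = 0.5854.

Power ≈ 0.585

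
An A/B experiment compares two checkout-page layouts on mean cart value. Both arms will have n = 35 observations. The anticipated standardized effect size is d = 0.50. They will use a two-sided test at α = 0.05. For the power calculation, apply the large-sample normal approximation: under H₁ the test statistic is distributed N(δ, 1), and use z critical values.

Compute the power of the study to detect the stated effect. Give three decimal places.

Power ≈ 0.552

Noncentrality parameter: δ = d·√(n/2) = 0.50 × √(35/2) = 2.0917
Critical value for a two-sided test at α = 0.05: z_{α/2} = 1.960.
Power = Φ(δ − 1.960) + Φ(−δ − 1.960) = Φ(0.132) + Φ(-4.052) = 0.5524 + 0.0000 = 0.5524.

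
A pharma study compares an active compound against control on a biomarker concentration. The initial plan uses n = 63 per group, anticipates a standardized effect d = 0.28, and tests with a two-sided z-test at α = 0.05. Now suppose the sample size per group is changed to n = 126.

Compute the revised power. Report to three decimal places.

With n = 126 per group: δ = d·√(n/2) = 0.28 × √(126/2) = 2.2224. Critical value z_{0.025} = 1.960.
Revised power = Φ(δ − 1.960) + Φ(−δ − 1.960) = Φ(0.262) + Φ(-4.182) = 0.6035 + 0.0000 = 0.6035.

Power ≈ 0.604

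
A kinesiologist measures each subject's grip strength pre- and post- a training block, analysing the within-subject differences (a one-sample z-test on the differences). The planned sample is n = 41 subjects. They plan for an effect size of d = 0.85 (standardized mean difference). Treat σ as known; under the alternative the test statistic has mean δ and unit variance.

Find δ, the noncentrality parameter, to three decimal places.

δ ≈ 5.443

δ = d·√n = 0.85 × √41 = 5.4427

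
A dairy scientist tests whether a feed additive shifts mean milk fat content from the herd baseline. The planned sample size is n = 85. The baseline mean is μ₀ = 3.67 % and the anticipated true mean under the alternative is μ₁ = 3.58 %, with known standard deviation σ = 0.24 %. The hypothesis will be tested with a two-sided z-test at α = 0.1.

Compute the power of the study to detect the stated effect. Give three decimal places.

Power ≈ 0.965

Standardized effect: d = |μ₁ − μ₀| / σ = |3.58 − 3.67| / 0.24 = 0.3750
Noncentrality parameter: δ = d·√n = 0.3750 × √85 = 3.4573
Two-sided α = 0.1 → critical value z_{0.05} = 1.645.
Power = Φ(δ − 1.645) + Φ(−δ − 1.645) = Φ(1.812) + Φ(-5.102) = 0.9650 + 0.0000 = 0.9650.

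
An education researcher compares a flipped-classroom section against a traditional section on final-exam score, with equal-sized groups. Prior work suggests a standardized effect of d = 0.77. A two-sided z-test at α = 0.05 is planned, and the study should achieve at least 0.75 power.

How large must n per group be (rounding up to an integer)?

For power 0.75 need Φ(δ − z_{0.025}) = 0.75, so δ = z_{0.025} + z_{0.25} = 1.960 + 0.674 = 2.634.
(The Φ(−δ − z_{α/2}) term is vanishingly small for δ > 0 and is dropped in the standard sample-size formula.)
δ = d·√(n/2) ⇒ n = 2(δ/d)² = 2 × (2.634 / 0.77)² = 23.41.
Round up to the next whole unit.

n = 24 per group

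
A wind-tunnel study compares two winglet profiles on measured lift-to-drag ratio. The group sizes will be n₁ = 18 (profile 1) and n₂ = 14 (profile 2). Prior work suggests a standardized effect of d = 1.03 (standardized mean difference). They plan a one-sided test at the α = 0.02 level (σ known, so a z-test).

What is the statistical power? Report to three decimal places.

Noncentrality parameter: δ = d / √(1/n₁ + 1/n₂) = 1.03 / √(1/18 + 1/14) = 2.8904
Critical value for a one-sided test at α = 0.02: z_α = 2.054.
Power = P(Z > 2.054 − δ) = Φ(0.837) = 0.7986.

Power ≈ 0.799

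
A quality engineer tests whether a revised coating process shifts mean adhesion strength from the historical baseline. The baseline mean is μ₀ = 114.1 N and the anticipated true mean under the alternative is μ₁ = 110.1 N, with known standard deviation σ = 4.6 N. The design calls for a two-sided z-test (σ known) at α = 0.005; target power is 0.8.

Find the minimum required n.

Standardized effect: d = |μ₁ − μ₀| / σ = |110.1 − 114.1| / 4.6 = 0.8696
Set Φ(δ − 2.807) = 0.8; then δ − 2.807 = Φ⁻¹(0.8) = 0.842, giving δ = 3.649.
(The Φ(−δ − z_{α/2}) term is vanishingly small for δ > 0 and is dropped in the standard sample-size formula.)
δ = d·√n ⇒ n = (δ/d)² = (3.649 / 0.8696)² = 17.61.
Round up to the next whole unit.

n = 18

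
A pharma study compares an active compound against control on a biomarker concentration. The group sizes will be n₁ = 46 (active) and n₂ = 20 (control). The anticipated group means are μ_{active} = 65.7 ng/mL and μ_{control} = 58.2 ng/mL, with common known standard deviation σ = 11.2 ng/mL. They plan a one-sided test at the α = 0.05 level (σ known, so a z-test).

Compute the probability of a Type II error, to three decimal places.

Standardized effect: d = |μ_{active} − μ_{control}| / σ = |65.7 − 58.2| / 11.2 = 0.6696
Noncentrality parameter: δ = d / √(1/n₁ + 1/n₂) = 0.6696 / √(1/46 + 1/20) = 2.5001
Critical value for a one-sided test at α = 0.05: z_α = 1.645.
Power = Φ(δ − 1.645) = Φ(0.855) = 0.8038.
Type II error: β = 1 − power = 1 − 0.8038 = 0.1962.

β ≈ 0.196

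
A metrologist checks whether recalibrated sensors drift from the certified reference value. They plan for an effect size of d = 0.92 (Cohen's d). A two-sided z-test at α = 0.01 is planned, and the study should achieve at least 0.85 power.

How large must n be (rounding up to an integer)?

For power 0.85 need Φ(δ − z_{0.005}) = 0.85, so δ = z_{0.005} + z_{0.15} = 2.576 + 1.036 = 3.612.
(The Φ(−δ − z_{α/2}) term is vanishingly small for δ > 0 and is dropped in the standard sample-size formula.)
δ = d·√n ⇒ n = (δ/d)² = (3.612 / 0.92)² = 15.42.
Round up to the next whole unit.

n = 16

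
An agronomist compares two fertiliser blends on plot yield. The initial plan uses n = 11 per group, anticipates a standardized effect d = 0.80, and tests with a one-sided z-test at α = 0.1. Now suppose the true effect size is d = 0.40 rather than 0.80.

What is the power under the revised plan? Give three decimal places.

With d = 0.40: δ = d·√(n/2) = 0.40 × √(11/2) = 0.9381. Critical value z_{0.1} = 1.282.
Revised power = Φ(δ − 1.282) = Φ(-0.343) = 0.3656.

Power ≈ 0.366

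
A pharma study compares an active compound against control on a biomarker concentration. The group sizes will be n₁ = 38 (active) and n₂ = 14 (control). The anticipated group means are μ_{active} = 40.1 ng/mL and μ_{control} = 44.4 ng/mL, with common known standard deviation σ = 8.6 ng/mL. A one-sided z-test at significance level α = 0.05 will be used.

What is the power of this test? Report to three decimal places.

Power ≈ 0.482

Standardized effect: d = |μ_{active} − μ_{control}| / σ = |40.1 − 44.4| / 8.6 = 0.5000
Noncentrality parameter: δ = d / √(1/n₁ + 1/n₂) = 0.5000 / √(1/38 + 1/14) = 1.5993
Critical value for a one-sided test at α = 0.05: z_α = 1.645.
Power = P(Z > 1.645 − δ) = Φ(-0.046) = 0.4818.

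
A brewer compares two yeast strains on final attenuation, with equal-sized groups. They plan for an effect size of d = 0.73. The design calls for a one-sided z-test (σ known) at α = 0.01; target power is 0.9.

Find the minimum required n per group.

For power 0.9 need Φ(δ − z_{0.01}) = 0.9, so δ = z_{0.01} + z_{0.10} = 2.326 + 1.282 = 3.608.
δ = d·√(n/2) ⇒ n = 2(δ/d)² = 2 × (3.608 / 0.73)² = 48.85.
Rounding up, n = 49 per group.

n = 49 per group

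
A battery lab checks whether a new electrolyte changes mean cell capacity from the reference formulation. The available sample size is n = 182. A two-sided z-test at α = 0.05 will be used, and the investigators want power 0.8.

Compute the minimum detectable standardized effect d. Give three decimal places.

Need Φ(δ − 1.960) = 0.8, so δ = 1.960 + 0.842 = 2.802.
(Lower-tail contribution to power is negligible for δ > 0.)
δ = d·√n ⇒ d = δ/√n = 2.802/√182 = 0.2077.

d ≈ 0.208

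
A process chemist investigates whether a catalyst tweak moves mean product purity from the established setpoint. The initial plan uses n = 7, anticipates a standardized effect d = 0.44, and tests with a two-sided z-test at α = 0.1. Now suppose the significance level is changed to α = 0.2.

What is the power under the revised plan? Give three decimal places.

Power ≈ 0.460

δ = d·√n = 0.44 × √7 = 1.1641 (unchanged). New critical value: z_{0.1} = 1.282.
Revised power = Φ(δ − 1.282) + Φ(−δ − 1.282) = Φ(-0.117) + Φ(-2.446) = 0.4533 + 0.0072 = 0.4605.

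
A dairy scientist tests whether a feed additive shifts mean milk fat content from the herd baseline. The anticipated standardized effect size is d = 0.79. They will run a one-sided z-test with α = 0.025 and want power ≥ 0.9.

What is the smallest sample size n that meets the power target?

Set Φ(δ − 1.960) = 0.9; then δ − 1.960 = Φ⁻¹(0.9) = 1.282, giving δ = 3.242.
δ = d·√n ⇒ n = (δ/d)² = (3.242 / 0.79)² = 16.84.
Rounding up, n = 17.

n = 17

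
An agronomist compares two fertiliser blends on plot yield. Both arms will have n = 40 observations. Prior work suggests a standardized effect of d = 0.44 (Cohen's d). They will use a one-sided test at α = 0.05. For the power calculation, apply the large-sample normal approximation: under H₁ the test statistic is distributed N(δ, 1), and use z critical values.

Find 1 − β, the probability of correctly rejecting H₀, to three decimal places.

Noncentrality parameter: λ = d·√(n/2) = 0.44 × √(40/2) = 1.9677
Critical value for a one-sided test at α = 0.05: z_α = 1.645.
Power = P(Z > 1.645 − λ) = Φ(0.323) = 0.6266.

Power ≈ 0.627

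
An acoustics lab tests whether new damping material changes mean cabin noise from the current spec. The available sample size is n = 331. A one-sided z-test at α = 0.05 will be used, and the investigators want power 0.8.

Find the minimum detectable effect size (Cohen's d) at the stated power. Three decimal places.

d ≈ 0.137

Required noncentrality: δ = z_{0.05} + z_{0.20} = 1.645 + 0.842 = 2.486.
δ = d·√n ⇒ d = δ/√n = 2.486/√331 = 0.1367.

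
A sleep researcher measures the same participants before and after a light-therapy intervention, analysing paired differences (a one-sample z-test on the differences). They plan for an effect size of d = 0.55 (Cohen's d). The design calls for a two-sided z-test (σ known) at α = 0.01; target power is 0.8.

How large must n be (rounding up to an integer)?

n = 39

Set Φ(δ − 2.576) = 0.8; then δ − 2.576 = Φ⁻¹(0.8) = 0.842, giving δ = 3.417.
(For δ > 0 the lower-tail rejection region contributes negligibly to power, so the one-term inversion is standard.)
δ = d·√n ⇒ n = (δ/d)² = (3.417 / 0.55)² = 38.61.
Round up to the next whole unit.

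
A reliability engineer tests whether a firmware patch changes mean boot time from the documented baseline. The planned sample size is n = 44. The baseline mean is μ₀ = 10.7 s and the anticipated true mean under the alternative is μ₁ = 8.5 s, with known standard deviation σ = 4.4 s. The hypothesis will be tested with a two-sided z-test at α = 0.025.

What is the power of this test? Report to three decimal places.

Standardized effect: d = |μ₁ − μ₀| / σ = |8.5 − 10.7| / 4.4 = 0.5000
Noncentrality parameter: δ = d·√n = 0.5000 × √44 = 3.3166
Critical value for a two-sided test at α = 0.025: z_{α/2} = 2.241.
Power = Φ(δ − 2.241) + Φ(−δ − 2.241) = Φ(1.075) + Φ(-5.558) = 0.8589 + 0.0000 = 0.8589.

Power ≈ 0.859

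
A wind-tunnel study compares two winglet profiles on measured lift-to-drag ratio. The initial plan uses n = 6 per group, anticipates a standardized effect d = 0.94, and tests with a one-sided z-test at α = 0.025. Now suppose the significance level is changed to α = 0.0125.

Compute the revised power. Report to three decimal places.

δ = d·√(n/2) = 0.94 × √(6/2) = 1.6281 (unchanged). New critical value: z_{0.0125} = 2.241.
Revised power = P(Z > 2.241 − δ) = Φ(-0.613) = 0.2698.

Power ≈ 0.270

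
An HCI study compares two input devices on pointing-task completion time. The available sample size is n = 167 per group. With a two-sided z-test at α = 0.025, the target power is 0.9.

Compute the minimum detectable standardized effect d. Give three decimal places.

Need Φ(δ − 2.241) = 0.9, so δ = 2.241 + 1.282 = 3.523.
(Lower-tail contribution to power is negligible for δ > 0.)
δ = d·√(n/2) ⇒ d = δ/√(n/2) = 3.523/√(167/2) = 0.3855.

d ≈ 0.386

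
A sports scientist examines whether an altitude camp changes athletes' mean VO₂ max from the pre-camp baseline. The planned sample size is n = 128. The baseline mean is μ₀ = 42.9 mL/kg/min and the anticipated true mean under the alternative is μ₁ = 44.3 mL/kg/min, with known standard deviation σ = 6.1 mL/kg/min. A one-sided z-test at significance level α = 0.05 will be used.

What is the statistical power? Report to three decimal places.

Standardized effect: d = |μ₁ − μ₀| / σ = |44.3 − 42.9| / 6.1 = 0.2295
Noncentrality parameter: δ = d·√n = 0.2295 × √128 = 2.5966
One-sided α = 0.05 → critical value z_{0.05} = 1.645.
Power = Φ(δ − 1.645) = Φ(0.952) = 0.8294.

Power ≈ 0.829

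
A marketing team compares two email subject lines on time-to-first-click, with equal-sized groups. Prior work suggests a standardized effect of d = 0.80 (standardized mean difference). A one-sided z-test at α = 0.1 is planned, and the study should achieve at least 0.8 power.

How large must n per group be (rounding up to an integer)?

n = 15 per group

Set Φ(δ − 1.282) = 0.8; then δ − 1.282 = Φ⁻¹(0.8) = 0.842, giving δ = 2.123.
δ = d·√(n/2) ⇒ n = 2(δ/d)² = 2 × (2.123 / 0.80)² = 14.09.
Rounding up, n = 15 per group.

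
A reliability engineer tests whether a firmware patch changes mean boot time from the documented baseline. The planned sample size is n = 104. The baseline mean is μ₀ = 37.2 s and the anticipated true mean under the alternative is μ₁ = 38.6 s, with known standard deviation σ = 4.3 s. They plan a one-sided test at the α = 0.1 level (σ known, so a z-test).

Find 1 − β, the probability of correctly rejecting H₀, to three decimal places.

Standardized effect: d = |μ₁ − μ₀| / σ = |38.6 − 37.2| / 4.3 = 0.3256
Noncentrality parameter: δ = d·√n = 0.3256 × √104 = 3.3203
One-sided α = 0.1 → critical value z_{0.1} = 1.282.
Power = P(Z > 1.282 − δ) = Φ(2.039) = 0.9793.

Power ≈ 0.979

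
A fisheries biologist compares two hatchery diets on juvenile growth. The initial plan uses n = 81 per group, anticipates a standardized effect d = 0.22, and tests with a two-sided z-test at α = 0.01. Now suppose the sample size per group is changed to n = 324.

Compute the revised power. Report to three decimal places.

With n = 324 per group: δ = d·√(n/2) = 0.22 × √(324/2) = 2.8001. Critical value z_{0.005} = 2.576.
Revised power = Φ(δ − 2.576) + Φ(−δ − 2.576) = Φ(0.224) + Φ(-5.376) = 0.5887 + 0.0000 = 0.5887.

Power ≈ 0.589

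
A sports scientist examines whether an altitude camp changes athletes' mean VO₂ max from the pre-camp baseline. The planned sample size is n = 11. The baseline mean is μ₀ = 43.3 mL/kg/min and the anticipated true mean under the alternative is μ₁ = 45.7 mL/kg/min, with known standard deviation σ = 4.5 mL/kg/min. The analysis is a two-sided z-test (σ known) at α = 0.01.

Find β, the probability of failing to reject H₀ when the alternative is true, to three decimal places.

β ≈ 0.790

Standardized effect: d = |μ₁ − μ₀| / σ = |45.7 − 43.3| / 4.5 = 0.5333
Noncentrality parameter: δ = d·√n = 0.5333 × √11 = 1.7689
Critical value for a two-sided test at α = 0.01: z_{α/2} = 2.576.
Power = Φ(δ − 2.576) + Φ(−δ − 2.576) = Φ(-0.807) + Φ(-4.345) = 0.2098 + 0.0000 = 0.2099.
Type II error: β = 1 − power = 1 − 0.2099 = 0.7901.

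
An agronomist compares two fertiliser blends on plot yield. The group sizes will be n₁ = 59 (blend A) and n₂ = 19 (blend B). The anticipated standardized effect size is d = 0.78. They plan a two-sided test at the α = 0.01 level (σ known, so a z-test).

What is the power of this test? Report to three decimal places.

Noncentrality parameter: δ = d / √(1/n₁ + 1/n₂) = 0.78 / √(1/59 + 1/19) = 2.9570
Two-sided α = 0.01 → critical value z_{0.005} = 2.576.
Power = Φ(δ − 2.576) + Φ(−δ − 2.576) = Φ(0.381) + Φ(-5.533) = 0.6485 + 0.0000 = 0.6485.

Power ≈ 0.648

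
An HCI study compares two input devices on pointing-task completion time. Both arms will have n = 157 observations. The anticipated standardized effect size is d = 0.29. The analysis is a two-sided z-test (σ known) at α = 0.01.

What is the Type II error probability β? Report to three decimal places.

β ≈ 0.503

Noncentrality parameter: δ = d·√(n/2) = 0.29 × √(157/2) = 2.5694
Two-sided α = 0.01 → critical value z_{0.005} = 2.576.
Power = Φ(δ − 2.576) + Φ(−δ − 2.576) = Φ(-0.006) + Φ(-5.145) = 0.4974 + 0.0000 = 0.4974.
Type II error: β = 1 − power = 1 − 0.4974 = 0.5026.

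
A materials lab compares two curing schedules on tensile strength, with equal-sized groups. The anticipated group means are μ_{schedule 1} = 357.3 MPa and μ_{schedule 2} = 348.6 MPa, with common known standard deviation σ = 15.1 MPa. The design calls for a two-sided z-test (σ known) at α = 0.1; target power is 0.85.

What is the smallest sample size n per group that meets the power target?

n = 44 per group

Standardized effect: d = |μ_{schedule 1} − μ_{schedule 2}| / σ = |357.3 − 348.6| / 15.1 = 0.5762
Set Φ(δ − 1.645) = 0.85; then δ − 1.645 = Φ⁻¹(0.85) = 1.036, giving δ = 2.681.
(The Φ(−δ − z_{α/2}) term is vanishingly small for δ > 0 and is dropped in the standard sample-size formula.)
δ = d·√(n/2) ⇒ n = 2(δ/d)² = 2 × (2.681 / 0.5762)² = 43.31.
Round up to the next whole unit.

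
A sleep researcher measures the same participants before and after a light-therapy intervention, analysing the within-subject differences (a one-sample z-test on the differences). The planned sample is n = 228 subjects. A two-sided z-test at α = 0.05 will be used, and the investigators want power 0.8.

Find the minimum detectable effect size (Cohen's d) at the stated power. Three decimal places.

d ≈ 0.186

Required noncentrality: δ = z_{0.025} + z_{0.20} = 1.960 + 0.842 = 2.802.
(The second rejection-region term Φ(−δ − z_{α/2}) is negligible and dropped.)
δ = d·√n ⇒ d = δ/√n = 2.802/√228 = 0.1855.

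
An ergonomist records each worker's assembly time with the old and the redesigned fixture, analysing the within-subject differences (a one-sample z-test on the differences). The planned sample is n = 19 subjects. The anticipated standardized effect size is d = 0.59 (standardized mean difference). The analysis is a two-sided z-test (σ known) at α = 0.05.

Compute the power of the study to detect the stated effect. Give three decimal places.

Noncentrality parameter: δ = d·√n = 0.59 × √19 = 2.5718
Two-sided α = 0.05 → critical value z_{0.025} = 1.960.
Power = Φ(δ − 1.960) + Φ(−δ − 1.960) = Φ(0.612) + Φ(-4.532) = 0.7297 + 0.0000 = 0.7297.

Power ≈ 0.730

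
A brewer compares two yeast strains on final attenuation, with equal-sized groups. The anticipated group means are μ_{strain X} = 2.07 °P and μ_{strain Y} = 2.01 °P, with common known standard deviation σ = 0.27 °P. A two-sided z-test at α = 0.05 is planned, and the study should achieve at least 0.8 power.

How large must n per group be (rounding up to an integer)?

n = 318 per group

Standardized effect: d = |μ_{strain X} − μ_{strain Y}| / σ = |2.07 − 2.01| / 0.27 = 0.2222
For power 0.8 need Φ(δ − z_{0.025}) = 0.8, so δ = z_{0.025} + z_{0.20} = 1.960 + 0.842 = 2.802.
(The Φ(−δ − z_{α/2}) term is vanishingly small for δ > 0 and is dropped in the standard sample-size formula.)
δ = d·√(n/2) ⇒ n = 2(δ/d)² = 2 × (2.802 / 0.2222)² = 317.88.
Round up to the next whole unit.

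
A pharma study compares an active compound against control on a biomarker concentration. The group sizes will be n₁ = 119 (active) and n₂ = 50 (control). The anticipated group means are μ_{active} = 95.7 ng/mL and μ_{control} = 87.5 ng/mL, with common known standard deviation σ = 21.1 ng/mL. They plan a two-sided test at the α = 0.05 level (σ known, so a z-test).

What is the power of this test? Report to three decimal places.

Standardized effect: d = |μ_{active} − μ_{control}| / σ = |95.7 − 87.5| / 21.1 = 0.3886
Noncentrality parameter: λ = d / √(1/n₁ + 1/n₂) = 0.3886 / √(1/119 + 1/50) = 2.3059
Two-sided α = 0.05 → critical value z_{0.025} = 1.960.
Power = Φ(λ − 1.960) + Φ(−λ − 1.960) = Φ(0.346) + Φ(-4.266) = 0.6353 + 0.0000 = 0.6353.

Power ≈ 0.635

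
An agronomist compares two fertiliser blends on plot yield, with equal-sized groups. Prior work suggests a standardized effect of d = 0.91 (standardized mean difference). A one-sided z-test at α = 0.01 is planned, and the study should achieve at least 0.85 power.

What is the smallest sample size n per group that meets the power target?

n = 28 per group

For power 0.85 need Φ(δ − z_{0.01}) = 0.85, so δ = z_{0.01} + z_{0.15} = 2.326 + 1.036 = 3.363.
δ = d·√(n/2) ⇒ n = 2(δ/d)² = 2 × (3.363 / 0.91)² = 27.31.
Round up to the next whole unit.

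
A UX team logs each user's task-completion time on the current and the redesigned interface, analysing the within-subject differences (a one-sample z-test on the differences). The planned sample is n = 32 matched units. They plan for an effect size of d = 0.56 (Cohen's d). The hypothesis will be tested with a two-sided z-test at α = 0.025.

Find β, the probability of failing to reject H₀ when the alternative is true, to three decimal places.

Noncentrality parameter: δ = d·√n = 0.56 × √32 = 3.1678
Critical value for a two-sided test at α = 0.025: z_{α/2} = 2.241.
Power = Φ(δ − 2.241) + Φ(−δ − 2.241) = Φ(0.926) + Φ(-5.409) = 0.8229 + 0.0000 = 0.8229.
Type II error: β = 1 − power = 1 − 0.8229 = 0.1771.

β ≈ 0.177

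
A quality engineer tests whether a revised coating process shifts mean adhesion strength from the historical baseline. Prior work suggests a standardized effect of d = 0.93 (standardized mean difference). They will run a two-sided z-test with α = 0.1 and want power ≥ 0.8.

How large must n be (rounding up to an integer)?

n = 8

For power 0.8 need Φ(δ − z_{0.05}) = 0.8, so δ = z_{0.05} + z_{0.20} = 1.645 + 0.842 = 2.486.
(The Φ(−δ − z_{α/2}) term is vanishingly small for δ > 0 and is dropped in the standard sample-size formula.)
δ = d·√n ⇒ n = (δ/d)² = (2.486 / 0.93)² = 7.15.
Round up to the next whole unit.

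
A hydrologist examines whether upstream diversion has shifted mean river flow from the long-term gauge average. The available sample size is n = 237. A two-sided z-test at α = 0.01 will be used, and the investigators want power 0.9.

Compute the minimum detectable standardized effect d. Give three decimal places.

d ≈ 0.251

Required noncentrality: δ = z_{0.005} + z_{0.10} = 2.576 + 1.282 = 3.857.
(The second rejection-region term Φ(−δ − z_{α/2}) is negligible and dropped.)
δ = d·√n ⇒ d = δ/√n = 3.857/√237 = 0.2506.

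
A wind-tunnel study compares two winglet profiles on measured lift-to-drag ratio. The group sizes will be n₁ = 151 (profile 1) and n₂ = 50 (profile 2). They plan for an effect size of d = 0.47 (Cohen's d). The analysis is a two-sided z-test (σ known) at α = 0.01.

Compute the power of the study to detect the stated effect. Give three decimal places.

Noncentrality parameter: δ = d / √(1/n₁ + 1/n₂) = 0.47 / √(1/151 + 1/50) = 2.8805
Two-sided α = 0.01 → critical value z_{0.005} = 2.576.
Power = Φ(δ − 2.576) + Φ(−δ − 2.576) = Φ(0.305) + Φ(-5.456) = 0.6197 + 0.0000 = 0.6197.

Power ≈ 0.620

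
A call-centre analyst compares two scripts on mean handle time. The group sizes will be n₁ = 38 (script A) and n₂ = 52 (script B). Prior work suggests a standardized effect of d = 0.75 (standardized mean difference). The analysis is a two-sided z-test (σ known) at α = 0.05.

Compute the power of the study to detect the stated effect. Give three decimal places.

Power ≈ 0.940

Noncentrality parameter: δ = d / √(1/n₁ + 1/n₂) = 0.75 / √(1/38 + 1/52) = 3.5143
Critical value for a two-sided test at α = 0.05: z_{α/2} = 1.960.
Power = Φ(δ − 1.960) + Φ(−δ − 1.960) = Φ(1.554) + Φ(-5.474) = 0.9399 + 0.0000 = 0.9399.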